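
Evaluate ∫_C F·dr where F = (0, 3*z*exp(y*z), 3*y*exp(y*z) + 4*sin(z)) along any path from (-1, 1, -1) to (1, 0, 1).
3 - 3*exp(-1)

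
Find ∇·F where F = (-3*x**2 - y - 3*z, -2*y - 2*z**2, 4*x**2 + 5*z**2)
-6*x + 10*z - 2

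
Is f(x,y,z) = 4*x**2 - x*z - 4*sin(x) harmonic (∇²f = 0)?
No, ∇²f = 4*sin(x) + 8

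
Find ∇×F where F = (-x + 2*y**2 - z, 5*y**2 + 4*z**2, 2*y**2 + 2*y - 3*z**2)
(4*y - 8*z + 2, -1, -4*y)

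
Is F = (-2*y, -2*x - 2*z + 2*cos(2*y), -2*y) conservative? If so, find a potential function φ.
Yes, F is conservative. φ = -2*x*y - 2*y*z + sin(2*y)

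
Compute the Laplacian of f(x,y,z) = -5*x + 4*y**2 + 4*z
8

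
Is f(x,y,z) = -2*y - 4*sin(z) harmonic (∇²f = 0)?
No, ∇²f = 4*sin(z)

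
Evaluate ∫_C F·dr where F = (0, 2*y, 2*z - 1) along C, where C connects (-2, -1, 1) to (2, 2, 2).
5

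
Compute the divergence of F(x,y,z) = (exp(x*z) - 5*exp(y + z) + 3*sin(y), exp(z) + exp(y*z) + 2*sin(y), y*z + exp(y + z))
y + z*exp(x*z) + z*exp(y*z) + exp(y + z) + 2*cos(y)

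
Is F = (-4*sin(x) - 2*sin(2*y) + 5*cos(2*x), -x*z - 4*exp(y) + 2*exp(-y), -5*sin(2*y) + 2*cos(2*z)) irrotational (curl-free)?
No, ∇×F = (x - 10*cos(2*y), 0, -z + 4*cos(2*y))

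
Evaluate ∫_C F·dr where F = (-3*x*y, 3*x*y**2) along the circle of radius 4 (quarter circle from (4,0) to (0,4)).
64 + 48*pi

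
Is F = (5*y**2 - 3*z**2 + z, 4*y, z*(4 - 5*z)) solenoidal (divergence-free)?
No, ∇·F = 8 - 10*z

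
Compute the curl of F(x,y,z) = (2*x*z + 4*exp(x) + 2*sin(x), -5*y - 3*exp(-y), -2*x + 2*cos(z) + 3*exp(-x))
(0, 2*x + 2 + 3*exp(-x), 0)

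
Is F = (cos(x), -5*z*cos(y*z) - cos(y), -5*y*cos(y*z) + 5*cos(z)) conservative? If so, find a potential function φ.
Yes, F is conservative. φ = sin(x) - sin(y) + 5*sin(z) - 5*sin(y*z)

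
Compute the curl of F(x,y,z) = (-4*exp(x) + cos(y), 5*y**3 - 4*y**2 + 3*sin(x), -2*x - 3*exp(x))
(0, 3*exp(x) + 2, sin(y) + 3*cos(x))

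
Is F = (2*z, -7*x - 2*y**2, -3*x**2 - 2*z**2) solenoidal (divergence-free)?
No, ∇·F = -4*y - 4*z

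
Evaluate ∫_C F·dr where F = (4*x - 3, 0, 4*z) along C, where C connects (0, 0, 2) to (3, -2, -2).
9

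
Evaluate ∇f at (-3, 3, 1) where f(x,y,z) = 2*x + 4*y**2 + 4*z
(2, 24, 4)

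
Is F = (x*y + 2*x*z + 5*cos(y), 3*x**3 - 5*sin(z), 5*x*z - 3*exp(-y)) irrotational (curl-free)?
No, ∇×F = (5*cos(z) + 3*exp(-y), 2*x - 5*z, 9*x**2 - x + 5*sin(y))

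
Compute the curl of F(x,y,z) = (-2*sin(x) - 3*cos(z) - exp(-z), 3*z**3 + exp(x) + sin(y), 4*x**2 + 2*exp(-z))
(-9*z**2, -8*x + 3*sin(z) + exp(-z), exp(x))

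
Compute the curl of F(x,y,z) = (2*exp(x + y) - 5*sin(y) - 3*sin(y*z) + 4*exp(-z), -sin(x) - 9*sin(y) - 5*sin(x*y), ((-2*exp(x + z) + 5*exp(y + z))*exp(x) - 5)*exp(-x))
(5*exp(y + z), -3*y*cos(y*z) + 2*exp(x + z) - 4*exp(-z) - 5*exp(-x), -5*y*cos(x*y) + 3*z*cos(y*z) - 2*exp(x + y) - cos(x) + 5*cos(y))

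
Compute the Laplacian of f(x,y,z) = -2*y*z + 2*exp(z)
2*exp(z)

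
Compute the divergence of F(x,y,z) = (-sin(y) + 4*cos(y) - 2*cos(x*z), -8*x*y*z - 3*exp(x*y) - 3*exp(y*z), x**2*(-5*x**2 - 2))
-8*x*z - 3*x*exp(x*y) - 3*z*exp(y*z) + 2*z*sin(x*z)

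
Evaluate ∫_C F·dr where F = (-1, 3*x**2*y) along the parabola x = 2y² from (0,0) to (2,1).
0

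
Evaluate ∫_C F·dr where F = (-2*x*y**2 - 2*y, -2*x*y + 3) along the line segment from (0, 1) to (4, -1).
-14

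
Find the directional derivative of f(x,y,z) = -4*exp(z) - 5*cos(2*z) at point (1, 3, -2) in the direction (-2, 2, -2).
2*sqrt(3)*(5*exp(2)*sin(4) + 2)*exp(-2)/3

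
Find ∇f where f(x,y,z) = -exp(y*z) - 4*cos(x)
(4*sin(x), -z*exp(y*z), -y*exp(y*z))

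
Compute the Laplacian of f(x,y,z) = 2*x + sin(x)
-sin(x)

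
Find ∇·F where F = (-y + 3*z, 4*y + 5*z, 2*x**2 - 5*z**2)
4 - 10*z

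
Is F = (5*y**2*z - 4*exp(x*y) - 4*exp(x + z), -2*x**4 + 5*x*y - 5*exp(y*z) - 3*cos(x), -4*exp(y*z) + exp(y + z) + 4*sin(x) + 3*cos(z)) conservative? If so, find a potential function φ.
No, ∇×F = (5*y*exp(y*z) - 4*z*exp(y*z) + exp(y + z), 5*y**2 - 4*exp(x + z) - 4*cos(x), -8*x**3 + 4*x*exp(x*y) - 10*y*z + 5*y + 3*sin(x)) ≠ 0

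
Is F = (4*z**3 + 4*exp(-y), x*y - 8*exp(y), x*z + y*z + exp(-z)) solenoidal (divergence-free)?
No, ∇·F = 2*x + y - 8*exp(y) - exp(-z)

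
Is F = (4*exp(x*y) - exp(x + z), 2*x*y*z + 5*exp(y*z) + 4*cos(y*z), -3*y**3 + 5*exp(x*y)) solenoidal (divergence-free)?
No, ∇·F = 2*x*z + 4*y*exp(x*y) + 5*z*exp(y*z) - 4*z*sin(y*z) - exp(x + z)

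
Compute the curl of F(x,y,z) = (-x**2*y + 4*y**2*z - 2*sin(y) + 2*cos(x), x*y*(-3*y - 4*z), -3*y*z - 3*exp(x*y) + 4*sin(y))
(4*x*y - 3*x*exp(x*y) - 3*z + 4*cos(y), y*(4*y + 3*exp(x*y)), x**2 - 3*y**2 - 12*y*z + 2*cos(y))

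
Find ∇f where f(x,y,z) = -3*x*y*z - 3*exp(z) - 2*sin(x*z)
(-z*(3*y + 2*cos(x*z)), -3*x*z, -3*x*y - 2*x*cos(x*z) - 3*exp(z))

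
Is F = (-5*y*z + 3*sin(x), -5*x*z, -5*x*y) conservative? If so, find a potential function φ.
Yes, F is conservative. φ = -5*x*y*z - 3*cos(x)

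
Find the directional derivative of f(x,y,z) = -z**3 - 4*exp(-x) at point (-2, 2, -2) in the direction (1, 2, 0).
4*sqrt(5)*exp(2)/5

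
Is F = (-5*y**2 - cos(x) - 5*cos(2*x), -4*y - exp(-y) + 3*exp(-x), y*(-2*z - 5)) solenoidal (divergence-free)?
No, ∇·F = -2*y + sin(x) + 10*sin(2*x) - 4 + exp(-y)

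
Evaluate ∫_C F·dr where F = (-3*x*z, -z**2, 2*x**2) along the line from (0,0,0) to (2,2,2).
-16/3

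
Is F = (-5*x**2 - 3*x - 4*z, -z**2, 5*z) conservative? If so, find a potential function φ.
No, ∇×F = (2*z, -4, 0) ≠ 0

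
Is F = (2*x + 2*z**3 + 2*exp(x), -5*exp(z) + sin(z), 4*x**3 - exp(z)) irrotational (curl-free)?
No, ∇×F = (5*exp(z) - cos(z), -12*x**2 + 6*z**2, 0)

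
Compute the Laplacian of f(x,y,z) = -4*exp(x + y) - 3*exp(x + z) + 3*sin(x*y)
-3*x**2*sin(x*y) - 3*y**2*sin(x*y) - 8*exp(x + y) - 6*exp(x + z)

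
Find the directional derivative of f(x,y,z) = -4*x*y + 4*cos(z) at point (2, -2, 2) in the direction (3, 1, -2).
4*sqrt(14)*(sin(2) + 2)/7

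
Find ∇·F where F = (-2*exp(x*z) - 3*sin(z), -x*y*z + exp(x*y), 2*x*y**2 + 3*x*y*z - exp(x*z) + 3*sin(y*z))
3*x*y - x*z + x*exp(x*y) - x*exp(x*z) + 3*y*cos(y*z) - 2*z*exp(x*z)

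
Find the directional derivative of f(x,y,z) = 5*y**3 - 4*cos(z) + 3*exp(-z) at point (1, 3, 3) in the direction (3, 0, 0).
0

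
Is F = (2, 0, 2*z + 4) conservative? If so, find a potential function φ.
Yes, F is conservative. φ = 2*x + z**2 + 4*z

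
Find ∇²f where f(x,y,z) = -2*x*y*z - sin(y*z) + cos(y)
y**2*sin(y*z) + z**2*sin(y*z) - cos(y)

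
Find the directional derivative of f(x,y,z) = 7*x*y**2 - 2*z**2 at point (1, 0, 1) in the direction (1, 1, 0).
0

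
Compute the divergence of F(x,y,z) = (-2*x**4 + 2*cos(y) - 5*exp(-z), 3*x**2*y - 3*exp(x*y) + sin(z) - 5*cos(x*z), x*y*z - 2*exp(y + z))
-8*x**3 + 3*x**2 + x*y - 3*x*exp(x*y) - 2*exp(y + z)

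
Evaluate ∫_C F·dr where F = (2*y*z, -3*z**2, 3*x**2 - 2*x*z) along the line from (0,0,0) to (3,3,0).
0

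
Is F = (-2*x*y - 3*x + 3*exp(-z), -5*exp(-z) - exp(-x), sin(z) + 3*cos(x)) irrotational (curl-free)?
No, ∇×F = (-5*exp(-z), 3*sin(x) - 3*exp(-z), 2*x + exp(-x))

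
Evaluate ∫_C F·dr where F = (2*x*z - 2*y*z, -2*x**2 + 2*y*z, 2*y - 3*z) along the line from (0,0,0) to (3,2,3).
-11/2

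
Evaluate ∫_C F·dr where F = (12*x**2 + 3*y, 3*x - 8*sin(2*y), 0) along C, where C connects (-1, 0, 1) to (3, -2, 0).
4*cos(4) + 90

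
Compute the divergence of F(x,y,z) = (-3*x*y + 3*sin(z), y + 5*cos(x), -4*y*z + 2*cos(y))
1 - 7*y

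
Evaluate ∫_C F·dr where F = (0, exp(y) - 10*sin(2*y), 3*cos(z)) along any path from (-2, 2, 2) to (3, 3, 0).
-exp(2) - 3*sin(2) - 5*cos(4) + 5*cos(6) + exp(3)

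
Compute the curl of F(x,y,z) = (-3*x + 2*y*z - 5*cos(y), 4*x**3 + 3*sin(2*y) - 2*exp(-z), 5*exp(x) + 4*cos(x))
(-2*exp(-z), 2*y - 5*exp(x) + 4*sin(x), 12*x**2 - 2*z - 5*sin(y))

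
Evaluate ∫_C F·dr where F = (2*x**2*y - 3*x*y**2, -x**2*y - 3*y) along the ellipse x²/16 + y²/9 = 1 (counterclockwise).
-96*pi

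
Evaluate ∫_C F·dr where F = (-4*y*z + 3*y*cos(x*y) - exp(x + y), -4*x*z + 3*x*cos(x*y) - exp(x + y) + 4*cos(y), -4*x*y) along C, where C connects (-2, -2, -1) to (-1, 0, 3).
-16 - exp(-1) + exp(-4) - 3*sin(4) + 4*sin(2)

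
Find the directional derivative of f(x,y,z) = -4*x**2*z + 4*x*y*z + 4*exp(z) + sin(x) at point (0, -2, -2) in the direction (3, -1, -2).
sqrt(14)*(-8 + 51*exp(2))*exp(-2)/14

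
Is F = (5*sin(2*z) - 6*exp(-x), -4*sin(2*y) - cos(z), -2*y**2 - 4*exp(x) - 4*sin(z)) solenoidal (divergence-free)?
No, ∇·F = -8*cos(2*y) - 4*cos(z) + 6*exp(-x)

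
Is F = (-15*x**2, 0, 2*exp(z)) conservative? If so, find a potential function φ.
Yes, F is conservative. φ = -5*x**3 + 2*exp(z)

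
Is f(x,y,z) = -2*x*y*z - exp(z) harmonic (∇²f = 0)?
No, ∇²f = -exp(z)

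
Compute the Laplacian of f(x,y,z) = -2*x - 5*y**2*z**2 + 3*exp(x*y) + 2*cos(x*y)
3*x**2*exp(x*y) - 2*x**2*cos(x*y) + y**2*(3*exp(x*y) - 2*cos(x*y)) - 10*y**2 - 10*z**2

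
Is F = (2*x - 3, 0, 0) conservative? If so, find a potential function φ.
Yes, F is conservative. φ = x*(x - 3)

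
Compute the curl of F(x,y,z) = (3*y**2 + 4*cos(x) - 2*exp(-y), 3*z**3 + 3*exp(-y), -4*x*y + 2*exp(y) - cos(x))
(-4*x - 9*z**2 + 2*exp(y), 4*y - sin(x), -6*y - 2*exp(-y))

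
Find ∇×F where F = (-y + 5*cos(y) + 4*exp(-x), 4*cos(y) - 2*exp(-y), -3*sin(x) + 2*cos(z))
(0, 3*cos(x), 5*sin(y) + 1)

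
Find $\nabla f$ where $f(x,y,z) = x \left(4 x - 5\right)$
(8*x - 5, 0, 0)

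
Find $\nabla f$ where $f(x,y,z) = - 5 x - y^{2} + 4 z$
(-5, -2*y, 4)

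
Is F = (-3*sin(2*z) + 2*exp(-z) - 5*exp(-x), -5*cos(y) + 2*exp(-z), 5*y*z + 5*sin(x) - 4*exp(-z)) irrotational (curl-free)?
No, ∇×F = (5*z + 2*exp(-z), -5*cos(x) - 6*cos(2*z) - 2*exp(-z), 0)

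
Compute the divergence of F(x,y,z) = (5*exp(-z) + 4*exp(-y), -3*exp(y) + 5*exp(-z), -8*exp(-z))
-3*exp(y) + 8*exp(-z)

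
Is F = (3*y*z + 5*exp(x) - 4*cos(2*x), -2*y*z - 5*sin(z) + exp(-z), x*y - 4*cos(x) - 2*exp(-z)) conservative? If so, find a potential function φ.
No, ∇×F = (x + 2*y + 5*cos(z) + exp(-z), 2*y - 4*sin(x), -3*z) ≠ 0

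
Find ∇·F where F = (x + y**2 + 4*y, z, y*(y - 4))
1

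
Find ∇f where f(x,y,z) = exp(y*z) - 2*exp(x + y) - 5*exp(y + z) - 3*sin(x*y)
(-3*y*cos(x*y) - 2*exp(x + y), -3*x*cos(x*y) + z*exp(y*z) - 2*exp(x + y) - 5*exp(y + z), y*exp(y*z) - 5*exp(y + z))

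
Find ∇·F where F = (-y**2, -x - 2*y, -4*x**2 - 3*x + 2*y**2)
-2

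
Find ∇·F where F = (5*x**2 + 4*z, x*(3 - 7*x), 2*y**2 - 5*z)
10*x - 5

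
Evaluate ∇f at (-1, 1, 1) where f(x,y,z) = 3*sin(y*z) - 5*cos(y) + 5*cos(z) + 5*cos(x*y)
(5*sin(1), 3*cos(1), -5*sin(1) + 3*cos(1))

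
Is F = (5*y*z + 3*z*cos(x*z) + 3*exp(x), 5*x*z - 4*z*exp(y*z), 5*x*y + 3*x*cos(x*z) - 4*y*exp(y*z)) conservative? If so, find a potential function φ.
Yes, F is conservative. φ = 5*x*y*z + 3*exp(x) - 4*exp(y*z) + 3*sin(x*z)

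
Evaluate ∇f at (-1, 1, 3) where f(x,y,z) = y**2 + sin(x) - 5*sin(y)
(cos(1), 2 - 5*cos(1), 0)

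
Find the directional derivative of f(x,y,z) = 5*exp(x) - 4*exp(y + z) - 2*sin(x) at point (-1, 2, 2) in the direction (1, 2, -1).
sqrt(6)*(-4*exp(5) - 2*E*cos(1) + 5)*exp(-1)/6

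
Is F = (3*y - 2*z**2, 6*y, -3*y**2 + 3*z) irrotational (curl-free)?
No, ∇×F = (-6*y, -4*z, -3)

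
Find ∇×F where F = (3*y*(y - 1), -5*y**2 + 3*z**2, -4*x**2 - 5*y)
(-6*z - 5, 8*x, 3 - 6*y)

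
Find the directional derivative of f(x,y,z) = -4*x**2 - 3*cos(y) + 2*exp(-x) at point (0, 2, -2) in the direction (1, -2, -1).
sqrt(6)*(-sin(2) - 1/3)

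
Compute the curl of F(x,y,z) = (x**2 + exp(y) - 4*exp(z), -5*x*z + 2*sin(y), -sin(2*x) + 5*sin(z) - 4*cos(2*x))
(5*x, -4*exp(z) - 8*sin(2*x) + 2*cos(2*x), -5*z - exp(y))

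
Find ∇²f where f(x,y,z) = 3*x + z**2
2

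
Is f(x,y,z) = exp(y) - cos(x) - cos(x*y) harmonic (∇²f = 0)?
No, ∇²f = x**2*cos(x*y) + y**2*cos(x*y) + exp(y) + cos(x)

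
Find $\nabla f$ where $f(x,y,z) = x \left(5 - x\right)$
(5 - 2*x, 0, 0)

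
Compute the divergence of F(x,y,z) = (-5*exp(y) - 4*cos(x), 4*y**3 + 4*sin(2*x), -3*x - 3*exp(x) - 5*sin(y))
12*y**2 + 4*sin(x)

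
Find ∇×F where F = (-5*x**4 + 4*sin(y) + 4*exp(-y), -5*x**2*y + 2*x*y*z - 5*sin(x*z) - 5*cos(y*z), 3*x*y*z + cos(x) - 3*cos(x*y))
(-2*x*y + 3*x*z + 3*x*sin(x*y) + 5*x*cos(x*z) - 5*y*sin(y*z), -3*y*z - 3*y*sin(x*y) + sin(x), -10*x*y + 2*y*z - 5*z*cos(x*z) - 4*cos(y) + 4*exp(-y))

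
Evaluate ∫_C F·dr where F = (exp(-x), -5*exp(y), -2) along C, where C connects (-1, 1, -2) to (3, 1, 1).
-6 - exp(-3) + E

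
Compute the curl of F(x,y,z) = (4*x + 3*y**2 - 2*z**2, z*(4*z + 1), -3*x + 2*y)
(1 - 8*z, 3 - 4*z, -6*y)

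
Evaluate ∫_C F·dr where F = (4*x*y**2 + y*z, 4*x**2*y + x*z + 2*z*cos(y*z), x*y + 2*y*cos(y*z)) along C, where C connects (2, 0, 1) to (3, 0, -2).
0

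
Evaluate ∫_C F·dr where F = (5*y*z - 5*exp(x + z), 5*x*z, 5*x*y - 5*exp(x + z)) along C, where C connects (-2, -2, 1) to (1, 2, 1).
-5*exp(2) - 10 + 5*exp(-1)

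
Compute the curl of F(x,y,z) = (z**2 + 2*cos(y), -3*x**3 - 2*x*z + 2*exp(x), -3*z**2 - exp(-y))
(2*x + exp(-y), 2*z, -9*x**2 - 2*z + 2*exp(x) + 2*sin(y))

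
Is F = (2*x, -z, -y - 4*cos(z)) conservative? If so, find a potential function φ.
Yes, F is conservative. φ = x**2 - y*z - 4*sin(z)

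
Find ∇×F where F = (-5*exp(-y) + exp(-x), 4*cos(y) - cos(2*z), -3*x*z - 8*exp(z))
(-2*sin(2*z), 3*z, -5*exp(-y))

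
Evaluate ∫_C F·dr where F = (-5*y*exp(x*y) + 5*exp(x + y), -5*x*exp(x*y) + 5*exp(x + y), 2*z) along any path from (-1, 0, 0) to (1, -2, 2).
9 - 5*exp(-2)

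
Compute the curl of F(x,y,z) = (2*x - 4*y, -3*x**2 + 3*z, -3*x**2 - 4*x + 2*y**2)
(4*y - 3, 6*x + 4, 4 - 6*x)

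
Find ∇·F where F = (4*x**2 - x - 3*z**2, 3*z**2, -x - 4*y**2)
8*x - 1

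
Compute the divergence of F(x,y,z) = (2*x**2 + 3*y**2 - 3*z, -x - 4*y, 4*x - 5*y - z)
4*x - 5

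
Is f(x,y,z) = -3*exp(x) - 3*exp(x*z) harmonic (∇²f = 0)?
No, ∇²f = -3*x**2*exp(x*z) - 3*z**2*exp(x*z) - 3*exp(x)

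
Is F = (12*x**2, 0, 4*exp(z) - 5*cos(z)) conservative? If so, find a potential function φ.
Yes, F is conservative. φ = 4*x**3 + 4*exp(z) - 5*sin(z)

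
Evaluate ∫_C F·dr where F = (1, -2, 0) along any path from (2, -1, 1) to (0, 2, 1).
-8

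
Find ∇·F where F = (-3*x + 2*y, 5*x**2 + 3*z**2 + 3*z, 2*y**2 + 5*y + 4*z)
1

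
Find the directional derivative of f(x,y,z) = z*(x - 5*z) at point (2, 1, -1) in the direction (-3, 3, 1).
15*sqrt(19)/19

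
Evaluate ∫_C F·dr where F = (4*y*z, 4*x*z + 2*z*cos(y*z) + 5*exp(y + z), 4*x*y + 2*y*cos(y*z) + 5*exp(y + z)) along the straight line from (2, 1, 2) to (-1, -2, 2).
-5*exp(3) - 2*sin(2) - 2*sin(4) + 5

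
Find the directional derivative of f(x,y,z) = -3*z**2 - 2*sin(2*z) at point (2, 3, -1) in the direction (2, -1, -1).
sqrt(6)*(-3 + 2*cos(2))/3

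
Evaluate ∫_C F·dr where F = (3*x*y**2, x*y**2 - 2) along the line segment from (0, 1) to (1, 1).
3/2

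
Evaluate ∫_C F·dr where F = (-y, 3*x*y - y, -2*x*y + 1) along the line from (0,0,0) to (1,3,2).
1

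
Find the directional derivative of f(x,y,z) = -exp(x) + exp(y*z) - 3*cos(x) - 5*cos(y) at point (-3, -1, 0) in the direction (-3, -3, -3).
sqrt(3)*(1 + 3*exp(3)*sin(3) + (1 + 5*sin(1))*exp(3))*exp(-3)/3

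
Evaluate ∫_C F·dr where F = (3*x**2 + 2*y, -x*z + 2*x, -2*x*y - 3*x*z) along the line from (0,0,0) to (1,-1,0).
-1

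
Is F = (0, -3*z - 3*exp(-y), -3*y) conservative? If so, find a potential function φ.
Yes, F is conservative. φ = -3*y*z + 3*exp(-y)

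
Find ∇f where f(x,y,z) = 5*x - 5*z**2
(5, 0, -10*z)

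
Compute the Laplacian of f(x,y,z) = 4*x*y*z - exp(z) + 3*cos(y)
-exp(z) - 3*cos(y)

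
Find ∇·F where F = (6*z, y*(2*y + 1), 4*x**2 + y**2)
4*y + 1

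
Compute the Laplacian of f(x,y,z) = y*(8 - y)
-2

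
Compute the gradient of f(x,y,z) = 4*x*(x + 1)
(8*x + 4, 0, 0)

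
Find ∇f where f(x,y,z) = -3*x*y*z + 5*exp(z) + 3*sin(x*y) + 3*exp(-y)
(3*y*(-z + cos(x*y)), 3*(x*(-z + cos(x*y))*exp(y) - 1)*exp(-y), -3*x*y + 5*exp(z))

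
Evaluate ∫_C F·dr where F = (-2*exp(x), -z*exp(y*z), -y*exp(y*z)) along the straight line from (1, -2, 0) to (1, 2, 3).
1 - exp(6)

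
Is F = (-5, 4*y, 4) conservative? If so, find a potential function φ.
Yes, F is conservative. φ = -5*x + 2*y**2 + 4*z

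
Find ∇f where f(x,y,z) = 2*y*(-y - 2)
(0, -4*y - 4, 0)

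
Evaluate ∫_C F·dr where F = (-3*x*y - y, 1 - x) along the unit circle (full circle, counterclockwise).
0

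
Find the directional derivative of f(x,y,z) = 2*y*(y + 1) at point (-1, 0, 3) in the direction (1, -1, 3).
-2*sqrt(11)/11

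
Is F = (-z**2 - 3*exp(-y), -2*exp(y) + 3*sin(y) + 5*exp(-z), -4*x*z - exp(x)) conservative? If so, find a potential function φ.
No, ∇×F = (5*exp(-z), 2*z + exp(x), -3*exp(-y)) ≠ 0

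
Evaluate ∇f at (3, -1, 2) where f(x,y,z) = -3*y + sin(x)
(cos(3), -3, 0)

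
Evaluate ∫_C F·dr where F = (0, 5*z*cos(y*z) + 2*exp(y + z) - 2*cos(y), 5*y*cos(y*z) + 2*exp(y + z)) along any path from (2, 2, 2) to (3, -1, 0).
-2*exp(4) + 2*exp(-1) + 2*sin(1) + 2*sin(2) - 5*sin(4)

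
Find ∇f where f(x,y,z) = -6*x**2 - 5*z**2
(-12*x, 0, -10*z)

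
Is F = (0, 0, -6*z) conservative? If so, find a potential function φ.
Yes, F is conservative. φ = -3*z**2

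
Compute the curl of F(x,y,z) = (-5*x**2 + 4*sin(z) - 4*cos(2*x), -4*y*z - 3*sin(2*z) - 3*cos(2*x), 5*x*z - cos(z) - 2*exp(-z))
(4*y + 6*cos(2*z), -5*z + 4*cos(z), 6*sin(2*x))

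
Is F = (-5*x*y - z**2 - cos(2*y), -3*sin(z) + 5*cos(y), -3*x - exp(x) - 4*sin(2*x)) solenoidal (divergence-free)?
No, ∇·F = -5*y - 5*sin(y)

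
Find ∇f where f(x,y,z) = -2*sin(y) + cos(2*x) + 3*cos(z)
(-2*sin(2*x), -2*cos(y), -3*sin(z))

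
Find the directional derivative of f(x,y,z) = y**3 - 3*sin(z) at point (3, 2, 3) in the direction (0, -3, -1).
3*sqrt(10)*(-12 + cos(3))/10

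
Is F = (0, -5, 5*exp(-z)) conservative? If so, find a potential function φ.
Yes, F is conservative. φ = -5*y - 5*exp(-z)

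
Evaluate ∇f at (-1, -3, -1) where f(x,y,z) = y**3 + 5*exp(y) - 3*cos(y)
(0, -3*sin(3) + 5*exp(-3) + 27, 0)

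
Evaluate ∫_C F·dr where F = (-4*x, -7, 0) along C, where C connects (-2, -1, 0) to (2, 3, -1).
-28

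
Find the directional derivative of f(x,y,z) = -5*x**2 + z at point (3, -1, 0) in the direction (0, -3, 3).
sqrt(2)/2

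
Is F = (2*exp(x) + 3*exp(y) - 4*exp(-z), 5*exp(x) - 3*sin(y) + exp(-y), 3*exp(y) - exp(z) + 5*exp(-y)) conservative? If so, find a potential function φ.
No, ∇×F = (3*exp(y) - 5*exp(-y), 4*exp(-z), 5*exp(x) - 3*exp(y)) ≠ 0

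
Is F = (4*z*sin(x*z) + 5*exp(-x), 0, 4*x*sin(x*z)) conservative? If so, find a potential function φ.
Yes, F is conservative. φ = -4*cos(x*z) - 5*exp(-x)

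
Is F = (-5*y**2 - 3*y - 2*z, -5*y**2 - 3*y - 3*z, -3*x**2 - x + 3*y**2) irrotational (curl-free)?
No, ∇×F = (6*y + 3, 6*x - 1, 10*y + 3)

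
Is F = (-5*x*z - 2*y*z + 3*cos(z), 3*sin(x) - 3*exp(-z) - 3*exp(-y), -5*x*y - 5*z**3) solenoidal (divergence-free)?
No, ∇·F = -15*z**2 - 5*z + 3*exp(-y)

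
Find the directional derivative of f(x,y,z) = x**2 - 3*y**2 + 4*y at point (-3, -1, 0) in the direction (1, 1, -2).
2*sqrt(6)/3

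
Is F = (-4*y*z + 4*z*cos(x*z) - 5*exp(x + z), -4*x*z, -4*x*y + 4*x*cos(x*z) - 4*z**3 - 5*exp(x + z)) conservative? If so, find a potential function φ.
Yes, F is conservative. φ = -4*x*y*z - z**4 - 5*exp(x + z) + 4*sin(x*z)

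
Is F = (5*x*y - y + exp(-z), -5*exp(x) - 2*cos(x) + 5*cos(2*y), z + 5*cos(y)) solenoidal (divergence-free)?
No, ∇·F = 5*y - 10*sin(2*y) + 1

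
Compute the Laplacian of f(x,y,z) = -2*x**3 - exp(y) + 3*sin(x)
-12*x - exp(y) - 3*sin(x)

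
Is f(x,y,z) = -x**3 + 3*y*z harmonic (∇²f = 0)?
No, ∇²f = -6*x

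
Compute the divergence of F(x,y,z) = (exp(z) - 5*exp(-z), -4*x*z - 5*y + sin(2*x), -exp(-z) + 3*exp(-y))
-5 + exp(-z)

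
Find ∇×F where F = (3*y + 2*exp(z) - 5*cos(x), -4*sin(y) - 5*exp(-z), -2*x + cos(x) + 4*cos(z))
(-5*exp(-z), 2*exp(z) + sin(x) + 2, -3)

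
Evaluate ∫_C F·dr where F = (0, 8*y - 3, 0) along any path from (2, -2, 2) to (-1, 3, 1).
5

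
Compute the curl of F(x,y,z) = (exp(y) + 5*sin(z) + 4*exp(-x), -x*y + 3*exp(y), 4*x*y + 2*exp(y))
(4*x + 2*exp(y), -4*y + 5*cos(z), -y - exp(y))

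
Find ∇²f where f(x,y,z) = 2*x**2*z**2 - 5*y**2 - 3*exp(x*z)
x**2*(4 - 3*exp(x*z)) + z**2*(4 - 3*exp(x*z)) - 10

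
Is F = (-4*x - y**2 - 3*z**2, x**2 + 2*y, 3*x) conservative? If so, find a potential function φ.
No, ∇×F = (0, -6*z - 3, 2*x + 2*y) ≠ 0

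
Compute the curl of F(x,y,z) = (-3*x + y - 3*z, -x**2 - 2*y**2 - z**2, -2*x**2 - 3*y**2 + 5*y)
(-6*y + 2*z + 5, 4*x - 3, -2*x - 1)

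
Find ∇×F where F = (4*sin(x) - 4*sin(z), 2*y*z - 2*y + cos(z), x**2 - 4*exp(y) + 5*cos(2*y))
(-2*y - 4*exp(y) - 10*sin(2*y) + sin(z), -2*x - 4*cos(z), 0)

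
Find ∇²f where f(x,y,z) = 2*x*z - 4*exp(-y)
-4*exp(-y)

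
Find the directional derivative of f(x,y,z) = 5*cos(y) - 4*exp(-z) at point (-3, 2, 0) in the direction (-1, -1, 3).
sqrt(11)*(5*sin(2) + 12)/11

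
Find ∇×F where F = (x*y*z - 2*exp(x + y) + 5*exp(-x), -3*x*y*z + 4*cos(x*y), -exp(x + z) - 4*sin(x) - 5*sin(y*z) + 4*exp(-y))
(3*x*y - 5*z*cos(y*z) - 4*exp(-y), x*y + exp(x + z) + 4*cos(x), -x*z - 3*y*z - 4*y*sin(x*y) + 2*exp(x + y))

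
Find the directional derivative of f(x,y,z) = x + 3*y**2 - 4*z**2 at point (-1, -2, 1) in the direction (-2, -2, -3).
46*sqrt(17)/17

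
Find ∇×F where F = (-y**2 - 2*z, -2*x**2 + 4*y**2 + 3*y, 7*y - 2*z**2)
(7, -2, -4*x + 2*y)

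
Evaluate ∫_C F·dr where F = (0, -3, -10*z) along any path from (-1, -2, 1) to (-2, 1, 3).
-49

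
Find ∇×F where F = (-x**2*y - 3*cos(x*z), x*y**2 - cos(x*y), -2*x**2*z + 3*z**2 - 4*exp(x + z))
(0, 4*x*z + 3*x*sin(x*z) + 4*exp(x + z), x**2 + y**2 + y*sin(x*y))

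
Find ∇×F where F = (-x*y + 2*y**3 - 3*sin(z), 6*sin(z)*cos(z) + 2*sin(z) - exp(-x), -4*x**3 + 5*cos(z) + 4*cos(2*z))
(-2*cos(z) - 6*cos(2*z), 12*x**2 - 3*cos(z), x - 6*y**2 + exp(-x))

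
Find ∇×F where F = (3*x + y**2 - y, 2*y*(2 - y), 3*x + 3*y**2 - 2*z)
(6*y, -3, 1 - 2*y)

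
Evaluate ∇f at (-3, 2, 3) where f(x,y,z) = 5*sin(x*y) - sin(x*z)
(-3*cos(9) + 10*cos(6), -15*cos(6), 3*cos(9))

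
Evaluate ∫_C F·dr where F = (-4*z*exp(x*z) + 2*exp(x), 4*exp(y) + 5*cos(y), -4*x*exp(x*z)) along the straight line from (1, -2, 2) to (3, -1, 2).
-4*exp(6) - 2*E - 5*sin(1) - 4*exp(-2) + 4*exp(-1) + 5*sin(2) + 4*exp(2) + 2*exp(3)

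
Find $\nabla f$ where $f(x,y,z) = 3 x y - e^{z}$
(3*y, 3*x, -exp(z))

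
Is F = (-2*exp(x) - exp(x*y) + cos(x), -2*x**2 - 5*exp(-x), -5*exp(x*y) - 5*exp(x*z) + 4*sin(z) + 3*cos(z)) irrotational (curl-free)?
No, ∇×F = (-5*x*exp(x*y), 5*y*exp(x*y) + 5*z*exp(x*z), x*exp(x*y) - 4*x + 5*exp(-x))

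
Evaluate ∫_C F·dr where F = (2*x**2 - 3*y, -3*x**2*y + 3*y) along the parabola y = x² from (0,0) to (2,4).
-128/3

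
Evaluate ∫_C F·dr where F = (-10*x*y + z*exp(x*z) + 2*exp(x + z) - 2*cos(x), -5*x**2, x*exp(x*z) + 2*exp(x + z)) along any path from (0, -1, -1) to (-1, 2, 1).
-9 - exp(-1) + 2*sin(1)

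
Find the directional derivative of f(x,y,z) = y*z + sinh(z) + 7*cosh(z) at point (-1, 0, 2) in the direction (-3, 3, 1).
sqrt(19)*(cosh(2) + 6 + 7*sinh(2))/19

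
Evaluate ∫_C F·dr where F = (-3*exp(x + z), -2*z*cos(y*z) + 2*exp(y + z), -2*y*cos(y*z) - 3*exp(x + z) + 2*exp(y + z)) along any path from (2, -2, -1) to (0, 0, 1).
-2*exp(-3) + 2*sin(2) + 2*E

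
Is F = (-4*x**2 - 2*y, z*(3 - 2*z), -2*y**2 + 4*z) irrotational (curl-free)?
No, ∇×F = (-4*y + 4*z - 3, 0, 2)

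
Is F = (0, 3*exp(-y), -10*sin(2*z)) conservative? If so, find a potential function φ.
Yes, F is conservative. φ = 5*cos(2*z) - 3*exp(-y)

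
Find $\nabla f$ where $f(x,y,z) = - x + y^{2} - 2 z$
(-1, 2*y, -2)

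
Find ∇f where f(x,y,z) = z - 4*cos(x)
(4*sin(x), 0, 1)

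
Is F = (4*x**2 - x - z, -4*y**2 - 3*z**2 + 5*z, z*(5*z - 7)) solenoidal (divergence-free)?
No, ∇·F = 8*x - 8*y + 10*z - 8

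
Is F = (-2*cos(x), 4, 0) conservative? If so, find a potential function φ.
Yes, F is conservative. φ = 4*y - 2*sin(x)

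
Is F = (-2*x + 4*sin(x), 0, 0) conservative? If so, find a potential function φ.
Yes, F is conservative. φ = -x**2 - 4*cos(x)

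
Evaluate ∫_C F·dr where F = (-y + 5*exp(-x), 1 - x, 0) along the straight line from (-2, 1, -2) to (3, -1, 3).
-1 - 5*exp(-3) + 5*exp(2)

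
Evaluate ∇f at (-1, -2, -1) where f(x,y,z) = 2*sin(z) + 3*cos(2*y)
(0, 6*sin(4), 2*cos(1))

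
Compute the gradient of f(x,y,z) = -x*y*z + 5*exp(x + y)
(-y*z + 5*exp(x + y), -x*z + 5*exp(x + y), -x*y)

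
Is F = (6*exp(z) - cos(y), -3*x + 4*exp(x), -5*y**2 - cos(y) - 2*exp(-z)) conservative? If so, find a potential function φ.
No, ∇×F = (-10*y + sin(y), 6*exp(z), 4*exp(x) - sin(y) - 3) ≠ 0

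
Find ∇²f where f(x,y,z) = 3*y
0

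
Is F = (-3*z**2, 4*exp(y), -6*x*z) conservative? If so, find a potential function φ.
Yes, F is conservative. φ = -3*x*z**2 + 4*exp(y)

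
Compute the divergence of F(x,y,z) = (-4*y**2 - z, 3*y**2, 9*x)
6*y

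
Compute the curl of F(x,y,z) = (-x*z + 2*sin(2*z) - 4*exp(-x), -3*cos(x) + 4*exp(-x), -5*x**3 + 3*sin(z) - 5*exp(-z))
(0, 15*x**2 - x + 4*cos(2*z), 3*sin(x) - 4*exp(-x))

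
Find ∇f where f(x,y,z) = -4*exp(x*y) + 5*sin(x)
(-4*y*exp(x*y) + 5*cos(x), -4*x*exp(x*y), 0)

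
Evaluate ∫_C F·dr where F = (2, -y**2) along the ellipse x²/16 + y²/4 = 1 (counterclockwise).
0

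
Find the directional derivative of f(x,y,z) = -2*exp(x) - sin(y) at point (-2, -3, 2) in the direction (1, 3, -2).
-sqrt(14)*(3*exp(2)*cos(3) + 2)*exp(-2)/14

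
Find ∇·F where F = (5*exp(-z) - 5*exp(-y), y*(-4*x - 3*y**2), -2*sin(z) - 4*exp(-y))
-4*x - 9*y**2 - 2*cos(z)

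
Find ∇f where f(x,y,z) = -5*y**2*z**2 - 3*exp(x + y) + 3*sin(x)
(-3*exp(x + y) + 3*cos(x), -10*y*z**2 - 3*exp(x + y), -10*y**2*z)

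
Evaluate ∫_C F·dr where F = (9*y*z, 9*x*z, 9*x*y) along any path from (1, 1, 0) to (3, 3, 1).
81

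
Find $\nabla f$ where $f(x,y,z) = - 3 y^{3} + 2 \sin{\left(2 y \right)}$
(0, -9*y**2 + 4*cos(2*y), 0)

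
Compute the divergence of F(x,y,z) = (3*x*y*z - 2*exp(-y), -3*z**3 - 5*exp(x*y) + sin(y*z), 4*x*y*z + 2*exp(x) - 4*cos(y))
4*x*y - 5*x*exp(x*y) + 3*y*z + z*cos(y*z)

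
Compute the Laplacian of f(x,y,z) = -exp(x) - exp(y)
-exp(x) - exp(y)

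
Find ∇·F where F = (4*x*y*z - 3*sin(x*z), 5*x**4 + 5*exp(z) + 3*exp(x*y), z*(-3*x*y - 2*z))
-3*x*y + 3*x*exp(x*y) + 4*y*z - 3*z*cos(x*z) - 4*z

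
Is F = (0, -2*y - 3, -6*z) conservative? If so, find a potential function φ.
Yes, F is conservative. φ = -y**2 - 3*y - 3*z**2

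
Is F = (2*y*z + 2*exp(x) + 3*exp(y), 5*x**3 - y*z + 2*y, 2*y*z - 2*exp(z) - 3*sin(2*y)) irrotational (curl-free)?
No, ∇×F = (y + 2*z - 6*cos(2*y), 2*y, 15*x**2 - 2*z - 3*exp(y))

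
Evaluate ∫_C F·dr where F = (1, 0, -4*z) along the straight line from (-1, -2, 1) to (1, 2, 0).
4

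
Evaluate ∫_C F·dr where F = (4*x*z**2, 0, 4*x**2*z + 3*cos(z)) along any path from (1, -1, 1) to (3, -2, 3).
-3*sin(1) + 3*sin(3) + 160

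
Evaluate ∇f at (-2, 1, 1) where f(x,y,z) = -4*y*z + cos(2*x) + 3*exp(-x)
(-3*exp(2) + 2*sin(4), -4, -4)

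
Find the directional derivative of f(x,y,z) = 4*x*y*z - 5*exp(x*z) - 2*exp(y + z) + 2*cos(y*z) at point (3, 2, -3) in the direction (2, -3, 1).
sqrt(14)*(22*exp(9)*sin(6) + 15 + 4*exp(8) + 84*exp(9))*exp(-9)/14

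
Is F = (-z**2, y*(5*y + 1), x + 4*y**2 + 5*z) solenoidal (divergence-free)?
No, ∇·F = 10*y + 6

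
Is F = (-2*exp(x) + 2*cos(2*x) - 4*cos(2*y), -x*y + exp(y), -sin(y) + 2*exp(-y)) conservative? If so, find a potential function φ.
No, ∇×F = (-cos(y) - 2*exp(-y), 0, -y - 8*sin(2*y)) ≠ 0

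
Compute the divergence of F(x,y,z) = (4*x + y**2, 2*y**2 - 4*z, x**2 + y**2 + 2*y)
4*y + 4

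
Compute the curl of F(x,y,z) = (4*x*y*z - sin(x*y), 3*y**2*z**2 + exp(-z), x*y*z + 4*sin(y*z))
((z*(x - 6*y**2 + 4*cos(y*z))*exp(z) + 1)*exp(-z), y*(4*x - z), x*(-4*z + cos(x*y)))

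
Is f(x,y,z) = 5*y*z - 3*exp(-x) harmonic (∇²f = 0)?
No, ∇²f = -3*exp(-x)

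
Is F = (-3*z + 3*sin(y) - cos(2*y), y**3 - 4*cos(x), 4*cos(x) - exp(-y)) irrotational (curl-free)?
No, ∇×F = (exp(-y), 4*sin(x) - 3, 4*sin(x) - 2*sin(2*y) - 3*cos(y))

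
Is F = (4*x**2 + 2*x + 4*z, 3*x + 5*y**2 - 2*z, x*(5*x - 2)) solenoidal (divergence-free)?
No, ∇·F = 8*x + 10*y + 2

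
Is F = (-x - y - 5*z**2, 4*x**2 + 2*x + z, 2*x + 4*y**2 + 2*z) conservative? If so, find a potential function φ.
No, ∇×F = (8*y - 1, -10*z - 2, 8*x + 3) ≠ 0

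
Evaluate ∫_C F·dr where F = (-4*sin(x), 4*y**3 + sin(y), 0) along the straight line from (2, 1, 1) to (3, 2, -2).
4*cos(3) + cos(1) - 5*cos(2) + 15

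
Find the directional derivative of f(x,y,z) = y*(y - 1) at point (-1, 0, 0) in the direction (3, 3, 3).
-sqrt(3)/3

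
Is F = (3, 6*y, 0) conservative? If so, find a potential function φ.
Yes, F is conservative. φ = 3*x + 3*y**2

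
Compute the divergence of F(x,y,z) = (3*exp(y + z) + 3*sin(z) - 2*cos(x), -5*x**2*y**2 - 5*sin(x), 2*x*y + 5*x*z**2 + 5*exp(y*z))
-10*x**2*y + 10*x*z + 5*y*exp(y*z) + 2*sin(x)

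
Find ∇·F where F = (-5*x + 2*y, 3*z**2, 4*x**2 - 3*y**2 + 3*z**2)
6*z - 5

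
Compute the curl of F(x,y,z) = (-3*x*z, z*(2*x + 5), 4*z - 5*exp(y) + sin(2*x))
(-2*x - 5*exp(y) - 5, -3*x - 2*cos(2*x), 2*z)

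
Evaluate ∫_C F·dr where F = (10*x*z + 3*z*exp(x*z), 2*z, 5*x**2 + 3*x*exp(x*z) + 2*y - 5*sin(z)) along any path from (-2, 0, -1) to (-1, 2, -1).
-3*exp(2) + 3*E + 11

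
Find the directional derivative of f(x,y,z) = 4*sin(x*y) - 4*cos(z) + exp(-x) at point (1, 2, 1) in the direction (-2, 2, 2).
sqrt(3)*(1 - 4*E*cos(2) + 4*E*sin(1))*exp(-1)/3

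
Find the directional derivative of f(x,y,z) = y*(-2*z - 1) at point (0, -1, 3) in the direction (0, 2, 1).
-12*sqrt(5)/5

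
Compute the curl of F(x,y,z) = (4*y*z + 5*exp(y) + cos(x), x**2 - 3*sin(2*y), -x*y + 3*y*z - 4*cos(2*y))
(-x + 3*z + 8*sin(2*y), 5*y, 2*x - 4*z - 5*exp(y))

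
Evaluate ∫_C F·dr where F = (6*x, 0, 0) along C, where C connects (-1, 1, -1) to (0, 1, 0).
-3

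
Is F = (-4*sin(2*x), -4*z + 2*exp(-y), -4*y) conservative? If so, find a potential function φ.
Yes, F is conservative. φ = -4*y*z + 2*cos(2*x) - 2*exp(-y)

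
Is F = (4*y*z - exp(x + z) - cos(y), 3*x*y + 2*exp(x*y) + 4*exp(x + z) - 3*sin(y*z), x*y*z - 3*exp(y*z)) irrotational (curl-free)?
No, ∇×F = (x*z + 3*y*cos(y*z) - 3*z*exp(y*z) - 4*exp(x + z), -y*z + 4*y - exp(x + z), 2*y*exp(x*y) + 3*y - 4*z + 4*exp(x + z) - sin(y))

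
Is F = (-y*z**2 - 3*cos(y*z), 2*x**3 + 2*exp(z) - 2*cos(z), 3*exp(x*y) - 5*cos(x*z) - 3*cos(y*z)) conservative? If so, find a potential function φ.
No, ∇×F = (3*x*exp(x*y) + 3*z*sin(y*z) - 2*exp(z) - 2*sin(z), -2*y*z - 3*y*exp(x*y) + 3*y*sin(y*z) - 5*z*sin(x*z), 6*x**2 + z**2 - 3*z*sin(y*z)) ≠ 0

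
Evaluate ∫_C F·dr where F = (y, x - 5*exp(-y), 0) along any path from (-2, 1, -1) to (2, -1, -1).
10*sinh(1)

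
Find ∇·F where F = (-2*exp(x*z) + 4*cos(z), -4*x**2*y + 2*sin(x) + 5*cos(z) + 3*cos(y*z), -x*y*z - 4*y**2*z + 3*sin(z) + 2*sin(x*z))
-4*x**2 - x*y + 2*x*cos(x*z) - 4*y**2 - 2*z*exp(x*z) - 3*z*sin(y*z) + 3*cos(z)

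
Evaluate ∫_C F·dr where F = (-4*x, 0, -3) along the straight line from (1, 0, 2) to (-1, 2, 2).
0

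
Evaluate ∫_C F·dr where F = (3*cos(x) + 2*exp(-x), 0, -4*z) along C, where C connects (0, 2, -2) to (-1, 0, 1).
-2*E - 3*sin(1) + 8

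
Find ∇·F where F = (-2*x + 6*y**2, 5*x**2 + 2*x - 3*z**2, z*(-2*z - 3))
-4*z - 5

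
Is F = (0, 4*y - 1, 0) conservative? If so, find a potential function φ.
Yes, F is conservative. φ = y*(2*y - 1)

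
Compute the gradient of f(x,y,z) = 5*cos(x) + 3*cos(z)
(-5*sin(x), 0, -3*sin(z))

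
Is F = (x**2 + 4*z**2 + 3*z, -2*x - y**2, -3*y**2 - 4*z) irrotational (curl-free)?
No, ∇×F = (-6*y, 8*z + 3, -2)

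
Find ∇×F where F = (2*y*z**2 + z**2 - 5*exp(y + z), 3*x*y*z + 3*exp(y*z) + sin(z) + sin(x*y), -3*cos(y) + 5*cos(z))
(-3*x*y - 3*y*exp(y*z) + 3*sin(y) - cos(z), 4*y*z + 2*z - 5*exp(y + z), 3*y*z + y*cos(x*y) - 2*z**2 + 5*exp(y + z))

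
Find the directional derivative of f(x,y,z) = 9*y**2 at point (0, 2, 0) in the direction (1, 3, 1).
108*sqrt(11)/11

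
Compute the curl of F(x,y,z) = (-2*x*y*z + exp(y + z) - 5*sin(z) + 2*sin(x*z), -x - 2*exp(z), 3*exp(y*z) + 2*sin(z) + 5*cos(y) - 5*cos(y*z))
(3*z*exp(y*z) + 5*z*sin(y*z) + 2*exp(z) - 5*sin(y), -2*x*y + 2*x*cos(x*z) + exp(y + z) - 5*cos(z), 2*x*z - exp(y + z) - 1)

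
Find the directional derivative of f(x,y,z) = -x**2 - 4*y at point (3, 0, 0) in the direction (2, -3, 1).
0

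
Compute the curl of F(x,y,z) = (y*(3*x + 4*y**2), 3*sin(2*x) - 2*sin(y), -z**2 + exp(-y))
(-exp(-y), 0, -3*x - 12*y**2 + 6*cos(2*x))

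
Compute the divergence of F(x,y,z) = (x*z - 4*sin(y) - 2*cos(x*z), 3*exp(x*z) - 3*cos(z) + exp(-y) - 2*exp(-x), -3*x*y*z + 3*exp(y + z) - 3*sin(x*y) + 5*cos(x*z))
-3*x*y - 5*x*sin(x*z) + 2*z*sin(x*z) + z + 3*exp(y + z) - exp(-y)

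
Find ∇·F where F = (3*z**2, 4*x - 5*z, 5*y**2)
0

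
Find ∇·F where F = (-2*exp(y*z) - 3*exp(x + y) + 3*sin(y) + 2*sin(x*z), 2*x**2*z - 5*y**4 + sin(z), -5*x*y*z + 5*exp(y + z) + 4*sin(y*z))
-5*x*y - 20*y**3 + 4*y*cos(y*z) + 2*z*cos(x*z) - 3*exp(x + y) + 5*exp(y + z)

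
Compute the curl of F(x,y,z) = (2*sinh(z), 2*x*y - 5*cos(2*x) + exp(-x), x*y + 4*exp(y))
(x + 4*exp(y), -y + 2*cosh(z), 2*y + 10*sin(2*x) - exp(-x))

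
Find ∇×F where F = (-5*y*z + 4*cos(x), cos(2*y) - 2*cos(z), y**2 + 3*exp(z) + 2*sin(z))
(2*y - 2*sin(z), -5*y, 5*z)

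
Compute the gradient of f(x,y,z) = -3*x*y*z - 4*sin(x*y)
(-y*(3*z + 4*cos(x*y)), -x*(3*z + 4*cos(x*y)), -3*x*y)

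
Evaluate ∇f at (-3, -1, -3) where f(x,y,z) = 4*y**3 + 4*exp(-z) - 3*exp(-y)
(0, 3*E + 12, -4*exp(3))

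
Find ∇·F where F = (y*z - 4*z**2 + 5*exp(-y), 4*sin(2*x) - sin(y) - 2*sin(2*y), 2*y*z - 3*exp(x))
2*y - cos(y) - 4*cos(2*y)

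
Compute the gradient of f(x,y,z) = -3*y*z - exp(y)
(0, -3*z - exp(y), -3*y)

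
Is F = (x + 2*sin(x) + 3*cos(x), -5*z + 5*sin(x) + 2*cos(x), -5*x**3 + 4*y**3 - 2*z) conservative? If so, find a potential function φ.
No, ∇×F = (12*y**2 + 5, 15*x**2, -2*sin(x) + 5*cos(x)) ≠ 0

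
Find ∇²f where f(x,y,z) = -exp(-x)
-exp(-x)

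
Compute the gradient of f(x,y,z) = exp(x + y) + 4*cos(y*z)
(exp(x + y), -4*z*sin(y*z) + exp(x + y), -4*y*sin(y*z))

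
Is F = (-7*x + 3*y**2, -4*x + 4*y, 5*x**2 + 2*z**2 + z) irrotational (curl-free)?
No, ∇×F = (0, -10*x, -6*y - 4)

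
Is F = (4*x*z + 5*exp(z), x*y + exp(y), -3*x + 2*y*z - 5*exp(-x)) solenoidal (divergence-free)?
No, ∇·F = x + 2*y + 4*z + exp(y)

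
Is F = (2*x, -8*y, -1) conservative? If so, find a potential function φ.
Yes, F is conservative. φ = x**2 - 4*y**2 - z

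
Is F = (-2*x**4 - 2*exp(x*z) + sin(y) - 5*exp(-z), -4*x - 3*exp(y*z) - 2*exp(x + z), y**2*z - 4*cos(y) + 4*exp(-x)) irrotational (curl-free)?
No, ∇×F = (2*y*z + 3*y*exp(y*z) + 2*exp(x + z) + 4*sin(y), -2*x*exp(x*z) + 5*exp(-z) + 4*exp(-x), -2*exp(x + z) - cos(y) - 4)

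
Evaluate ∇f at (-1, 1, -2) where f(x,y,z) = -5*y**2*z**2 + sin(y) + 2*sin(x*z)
(-4*cos(2), -40 + cos(1), 20 - 2*cos(2))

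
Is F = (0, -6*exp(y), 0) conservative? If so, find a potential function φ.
Yes, F is conservative. φ = -6*exp(y)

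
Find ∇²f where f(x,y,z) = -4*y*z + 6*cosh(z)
6*cosh(z)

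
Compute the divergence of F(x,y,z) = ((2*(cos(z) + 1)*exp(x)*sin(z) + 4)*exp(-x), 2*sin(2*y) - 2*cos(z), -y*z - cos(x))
-y + 4*cos(2*y) - 4*exp(-x)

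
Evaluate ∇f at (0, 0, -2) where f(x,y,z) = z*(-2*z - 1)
(0, 0, 7)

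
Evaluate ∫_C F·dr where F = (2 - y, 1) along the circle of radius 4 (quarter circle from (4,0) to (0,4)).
-4 + 4*pi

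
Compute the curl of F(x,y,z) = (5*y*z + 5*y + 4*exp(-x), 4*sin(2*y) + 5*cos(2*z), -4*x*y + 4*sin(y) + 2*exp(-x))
(-4*x + 10*sin(2*z) + 4*cos(y), 9*y + 2*exp(-x), -5*z - 5)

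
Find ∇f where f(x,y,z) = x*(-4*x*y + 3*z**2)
(-8*x*y + 3*z**2, -4*x**2, 6*x*z)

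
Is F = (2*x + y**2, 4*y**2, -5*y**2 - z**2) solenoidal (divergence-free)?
No, ∇·F = 8*y - 2*z + 2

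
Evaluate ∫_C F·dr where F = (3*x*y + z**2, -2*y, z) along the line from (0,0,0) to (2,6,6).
30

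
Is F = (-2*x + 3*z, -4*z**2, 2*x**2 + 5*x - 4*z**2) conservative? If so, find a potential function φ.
No, ∇×F = (8*z, -4*x - 2, 0) ≠ 0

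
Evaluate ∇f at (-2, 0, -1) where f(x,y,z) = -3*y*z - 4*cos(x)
(-4*sin(2), 3, 0)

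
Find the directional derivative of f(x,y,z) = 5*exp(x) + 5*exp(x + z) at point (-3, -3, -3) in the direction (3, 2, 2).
5*sqrt(17)*(5 + 3*exp(3))*exp(-6)/17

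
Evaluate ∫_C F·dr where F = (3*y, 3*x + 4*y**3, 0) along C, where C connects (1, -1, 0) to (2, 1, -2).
9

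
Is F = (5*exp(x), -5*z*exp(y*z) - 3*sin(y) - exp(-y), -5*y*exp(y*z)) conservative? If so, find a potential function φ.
Yes, F is conservative. φ = 5*exp(x) - 5*exp(y*z) + 3*cos(y) + exp(-y)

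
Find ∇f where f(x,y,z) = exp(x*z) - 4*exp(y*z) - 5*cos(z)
(z*exp(x*z), -4*z*exp(y*z), x*exp(x*z) - 4*y*exp(y*z) + 5*sin(z))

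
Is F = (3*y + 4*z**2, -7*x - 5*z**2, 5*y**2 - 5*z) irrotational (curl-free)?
No, ∇×F = (10*y + 10*z, 8*z, -10)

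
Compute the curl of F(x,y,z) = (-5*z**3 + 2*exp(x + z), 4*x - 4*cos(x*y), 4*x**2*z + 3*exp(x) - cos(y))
(sin(y), -8*x*z - 15*z**2 - 3*exp(x) + 2*exp(x + z), 4*y*sin(x*y) + 4)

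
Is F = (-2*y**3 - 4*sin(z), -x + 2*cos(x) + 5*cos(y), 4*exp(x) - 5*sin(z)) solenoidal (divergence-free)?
No, ∇·F = -5*sin(y) - 5*cos(z)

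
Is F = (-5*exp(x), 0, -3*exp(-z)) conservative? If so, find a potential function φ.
Yes, F is conservative. φ = -5*exp(x) + 3*exp(-z)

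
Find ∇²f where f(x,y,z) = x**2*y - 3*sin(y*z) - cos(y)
3*y**2*sin(y*z) + 2*y + 3*z**2*sin(y*z) + cos(y)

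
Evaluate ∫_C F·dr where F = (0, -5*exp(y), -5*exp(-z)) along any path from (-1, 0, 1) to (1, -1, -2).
-10*exp(-1) + 5 + 5*exp(2)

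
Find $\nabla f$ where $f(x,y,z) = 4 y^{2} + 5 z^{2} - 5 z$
(0, 8*y, 10*z - 5)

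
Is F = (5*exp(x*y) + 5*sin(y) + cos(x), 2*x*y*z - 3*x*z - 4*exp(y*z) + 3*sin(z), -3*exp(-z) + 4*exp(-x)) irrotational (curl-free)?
No, ∇×F = (-2*x*y + 3*x + 4*y*exp(y*z) - 3*cos(z), 4*exp(-x), -5*x*exp(x*y) + 2*y*z - 3*z - 5*cos(y))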